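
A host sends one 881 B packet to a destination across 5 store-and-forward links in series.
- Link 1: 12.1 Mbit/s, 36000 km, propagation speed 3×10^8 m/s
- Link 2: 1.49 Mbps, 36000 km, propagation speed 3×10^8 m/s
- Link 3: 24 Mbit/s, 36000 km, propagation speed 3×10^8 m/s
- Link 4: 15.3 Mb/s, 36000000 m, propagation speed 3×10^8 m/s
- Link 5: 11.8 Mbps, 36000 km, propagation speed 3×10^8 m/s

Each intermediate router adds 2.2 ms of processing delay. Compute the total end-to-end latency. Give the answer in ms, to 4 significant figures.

615.5 ms

L = 881 × 8 = 7048 bits.
Transmission delays (L/R per hop): 0.582479, 4.7302, 0.293667, 0.460654, 0.597288 ms; sum = 6.66429 ms.
Propagation delays (d/s per hop): 120, 120, 120, 120, 120 ms; sum = 600 ms.
Processing at 4 router(s): 4 × 2.2 ms = 8.8 ms.
End-to-end = 615.5 ms.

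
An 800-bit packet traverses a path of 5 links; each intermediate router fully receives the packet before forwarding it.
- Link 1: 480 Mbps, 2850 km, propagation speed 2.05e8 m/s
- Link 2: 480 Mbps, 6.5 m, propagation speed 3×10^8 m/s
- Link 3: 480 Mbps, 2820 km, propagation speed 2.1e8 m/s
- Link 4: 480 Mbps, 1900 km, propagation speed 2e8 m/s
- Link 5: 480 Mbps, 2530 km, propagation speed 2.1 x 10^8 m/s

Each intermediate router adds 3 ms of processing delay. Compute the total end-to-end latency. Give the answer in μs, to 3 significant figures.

60900 μs

Transmission delay per hop = L/R = 800/480000000 = 1.66667 μs; 5 hops → 8.33333 μs.
Propagation delays (d/s per hop): 13902.4, 0.0216667, 13428.6, 9500, 12047.6 μs; sum = 48878.7 μs.
Processing at 4 router(s): 4 × 3 ms = 12000 μs.
End-to-end = 60900 μs.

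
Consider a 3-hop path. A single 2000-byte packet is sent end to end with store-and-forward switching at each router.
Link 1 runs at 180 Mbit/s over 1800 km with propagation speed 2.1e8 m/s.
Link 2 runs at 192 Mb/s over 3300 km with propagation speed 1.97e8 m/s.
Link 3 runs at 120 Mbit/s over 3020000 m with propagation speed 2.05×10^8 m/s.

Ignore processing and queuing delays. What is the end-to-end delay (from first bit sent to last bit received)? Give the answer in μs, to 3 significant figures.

L = 2000 × 8 = 16000 bits.
Transmission delays (L/R per hop): 88.8889, 83.3333, 133.333 μs; sum = 305.556 μs.
Propagation delays (d/s per hop): 8571.43, 16751.3, 14731.7 μs; sum = 40054.4 μs.
End-to-end = 40400 μs.

40400 μs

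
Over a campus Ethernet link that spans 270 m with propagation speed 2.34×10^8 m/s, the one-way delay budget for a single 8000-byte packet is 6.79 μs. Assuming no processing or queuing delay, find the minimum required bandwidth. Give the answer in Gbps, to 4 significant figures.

11.36 Gbps

L = 64000 bits.
Propagation delay = 270 / 234000000 = 1.15385 μs.
Transmission budget = 6.79 − 1.15385 = 5.63615 μs.
R ≥ L / t_tx = 64000 bits / 5.63615e-06 s = 11.36 Gbps.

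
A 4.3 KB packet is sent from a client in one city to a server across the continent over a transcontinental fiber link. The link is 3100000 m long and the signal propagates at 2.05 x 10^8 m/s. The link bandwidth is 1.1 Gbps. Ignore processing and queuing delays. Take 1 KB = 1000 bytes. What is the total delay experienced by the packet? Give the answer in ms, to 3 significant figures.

L = 34400 bits.
Transmission delay = L/R = 34400 / 1100000000 = 0.0312727 ms.
Propagation delay = d/s = 3100000 m / 2.05e+08 m/s = 15.122 ms.
Total = 15.2 ms.

15.2 ms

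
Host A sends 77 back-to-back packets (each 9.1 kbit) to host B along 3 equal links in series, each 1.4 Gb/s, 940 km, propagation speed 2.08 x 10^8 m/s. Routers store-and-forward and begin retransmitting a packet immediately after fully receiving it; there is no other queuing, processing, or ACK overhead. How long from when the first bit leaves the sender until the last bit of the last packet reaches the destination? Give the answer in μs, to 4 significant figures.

14070 μs

Per-hop transmission t_tx = L/R = 9100/1400000000 = 6.5 μs.
Per-hop propagation t_prop = 940000/208000000 = 4519.23 μs.
Pipeline fill: first packet needs 3·t_tx to clear all hops; remaining 76 packets each add one t_tx.
Total = (3+77-1)·t_tx + 3·t_prop = 79·6.5 + 3·4519.23 = 14070 μs.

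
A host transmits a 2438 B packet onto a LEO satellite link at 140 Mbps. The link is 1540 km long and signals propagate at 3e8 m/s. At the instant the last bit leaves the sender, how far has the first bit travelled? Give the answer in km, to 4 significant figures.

41.79 km

t_tx = L/R = 19504/140000000 = 0.000139314 s.
Distance = s × t_tx = 300000000 × 0.000139314 = 41.79 km.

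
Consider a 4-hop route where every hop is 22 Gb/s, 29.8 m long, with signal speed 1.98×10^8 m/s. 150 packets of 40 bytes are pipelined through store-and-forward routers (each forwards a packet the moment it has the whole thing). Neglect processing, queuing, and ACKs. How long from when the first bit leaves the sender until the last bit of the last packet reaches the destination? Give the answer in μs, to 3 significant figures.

Per-hop transmission t_tx = L/R = 320/22000000000 = 0.0145455 μs.
Per-hop propagation t_prop = 29.8/198000000 = 0.150505 μs.
Pipeline fill: first packet needs 4·t_tx to clear all hops; remaining 149 packets each add one t_tx.
Total = (4+150-1)·t_tx + 4·t_prop = 153·0.0145455 + 4·0.150505 = 2.83 μs.

2.83 μs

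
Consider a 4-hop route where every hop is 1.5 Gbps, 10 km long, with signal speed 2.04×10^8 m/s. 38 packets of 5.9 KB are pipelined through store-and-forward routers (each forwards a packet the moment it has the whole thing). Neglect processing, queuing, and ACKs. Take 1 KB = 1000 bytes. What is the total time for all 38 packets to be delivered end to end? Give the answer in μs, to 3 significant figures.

1490 μs

Per-hop transmission t_tx = L/R = 47200/1500000000 = 31.4667 μs.
Per-hop propagation t_prop = 10000/204000000 = 49.0196 μs.
Pipeline fill: first packet needs 4·t_tx to clear all hops; remaining 37 packets each add one t_tx.
Total = (4+38-1)·t_tx + 4·t_prop = 41·31.4667 + 4·49.0196 = 1490 μs.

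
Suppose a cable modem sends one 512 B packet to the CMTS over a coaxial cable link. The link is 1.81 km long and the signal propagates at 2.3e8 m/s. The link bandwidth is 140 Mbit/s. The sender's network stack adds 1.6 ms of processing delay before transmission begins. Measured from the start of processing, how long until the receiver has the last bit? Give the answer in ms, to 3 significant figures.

L = 512 × 8 = 4096 bits.
Transmission delay = L/R = 4096 / 140000000 = 0.0292571 ms.
Propagation delay = d/s = 1810 m / 2.3e+08 m/s = 0.00786957 ms.
Plus processing delay 1.6 ms = 1.6 ms.
Total = 1.64 ms.

1.64 ms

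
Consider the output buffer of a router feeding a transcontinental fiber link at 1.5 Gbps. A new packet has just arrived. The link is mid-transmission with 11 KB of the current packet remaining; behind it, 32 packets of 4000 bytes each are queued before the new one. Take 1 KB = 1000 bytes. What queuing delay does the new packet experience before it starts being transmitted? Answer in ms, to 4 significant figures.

0.7413 ms

Each queued packet: L/R = 32000/1500000000 = 0.0213333 ms.
32 queued → 0.682667 ms.
Plus remaining 88000 bits of current packet: 0.0586667 ms.
Queuing delay = 0.7413 ms.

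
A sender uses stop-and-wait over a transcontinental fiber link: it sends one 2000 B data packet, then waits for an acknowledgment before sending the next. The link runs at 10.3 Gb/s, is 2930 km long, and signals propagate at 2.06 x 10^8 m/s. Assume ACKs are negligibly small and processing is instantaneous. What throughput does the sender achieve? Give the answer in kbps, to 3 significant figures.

t_tx = L/R = 16000/10300000000 = 1.5534e-06 s.
t_prop = 2930000/206000000 = 0.0142233 s; RTT = 0.0284466 s.
Cycle = t_tx + RTT = 0.0284482 s.
Throughput = L / cycle = 16000 / 0.0284482 = 562 kbps.

562 kbps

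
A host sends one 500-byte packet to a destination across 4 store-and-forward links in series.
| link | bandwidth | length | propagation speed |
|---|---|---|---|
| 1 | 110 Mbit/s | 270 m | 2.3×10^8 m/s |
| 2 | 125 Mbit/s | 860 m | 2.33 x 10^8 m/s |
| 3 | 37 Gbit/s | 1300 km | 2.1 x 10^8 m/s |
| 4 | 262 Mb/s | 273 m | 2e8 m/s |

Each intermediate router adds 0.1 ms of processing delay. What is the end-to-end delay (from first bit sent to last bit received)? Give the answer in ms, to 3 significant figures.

6.58 ms

L = 500 × 8 = 4000 bits.
Transmission delays (L/R per hop): 0.0363636, 0.032, 0.000108108, 0.0152672 ms; sum = 0.0837389 ms.
Propagation delays (d/s per hop): 0.00117391, 0.00369099, 6.19048, 0.001365 ms; sum = 6.19671 ms.
Processing at 3 router(s): 3 × 0.1 ms = 0.3 ms.
End-to-end = 6.58 ms.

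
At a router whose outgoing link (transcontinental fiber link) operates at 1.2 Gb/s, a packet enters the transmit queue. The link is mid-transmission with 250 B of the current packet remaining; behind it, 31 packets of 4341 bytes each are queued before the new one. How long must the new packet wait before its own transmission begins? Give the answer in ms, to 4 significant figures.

Each queued packet: L/R = 34728/1200000000 = 0.02894 ms.
31 queued → 0.89714 ms.
Plus remaining 2000 bits of current packet: 0.00166667 ms.
Queuing delay = 0.8988 ms.

0.8988 ms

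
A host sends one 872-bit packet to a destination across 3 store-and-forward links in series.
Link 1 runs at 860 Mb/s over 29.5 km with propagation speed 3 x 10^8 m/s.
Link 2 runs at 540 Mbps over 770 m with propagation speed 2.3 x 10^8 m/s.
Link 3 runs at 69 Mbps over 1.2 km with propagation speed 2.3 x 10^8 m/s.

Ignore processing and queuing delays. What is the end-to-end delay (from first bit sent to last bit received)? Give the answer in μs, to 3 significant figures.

Transmission delays (L/R per hop): 1.01395, 1.61481, 12.6377 μs; sum = 15.2664 μs.
Propagation delays (d/s per hop): 98.3333, 3.34783, 5.21739 μs; sum = 106.899 μs.
End-to-end = 122 μs.

122 μs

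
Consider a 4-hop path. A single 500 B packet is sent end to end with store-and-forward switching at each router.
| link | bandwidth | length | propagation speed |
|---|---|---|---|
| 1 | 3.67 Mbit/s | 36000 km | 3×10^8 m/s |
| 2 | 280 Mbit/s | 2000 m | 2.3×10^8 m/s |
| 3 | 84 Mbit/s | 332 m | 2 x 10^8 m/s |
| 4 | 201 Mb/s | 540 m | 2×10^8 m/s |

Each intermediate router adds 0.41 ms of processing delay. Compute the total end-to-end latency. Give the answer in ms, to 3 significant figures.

122 ms

L = 500 × 8 = 4000 bits.
Transmission delays (L/R per hop): 1.08992, 0.0142857, 0.047619, 0.0199005 ms; sum = 1.17172 ms.
Propagation delays (d/s per hop): 120, 0.00869565, 0.00166, 0.0027 ms; sum = 120.013 ms.
Processing at 3 router(s): 3 × 0.41 ms = 1.23 ms.
End-to-end = 122 ms.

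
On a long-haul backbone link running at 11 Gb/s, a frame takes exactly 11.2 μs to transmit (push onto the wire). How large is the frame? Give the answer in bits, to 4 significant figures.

123200 bits

L = R × t_tx = 11000000000 b/s × 1.12e-05 s = 123200 bits.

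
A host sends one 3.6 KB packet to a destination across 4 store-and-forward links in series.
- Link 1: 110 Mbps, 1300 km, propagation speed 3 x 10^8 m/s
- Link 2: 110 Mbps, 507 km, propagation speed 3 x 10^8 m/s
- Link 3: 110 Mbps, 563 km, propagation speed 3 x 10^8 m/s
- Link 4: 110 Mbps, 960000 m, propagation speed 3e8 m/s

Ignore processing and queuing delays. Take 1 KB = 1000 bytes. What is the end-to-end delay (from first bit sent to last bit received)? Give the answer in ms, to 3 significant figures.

12.1 ms

L = 28800 bits.
Transmission delay per hop = L/R = 28800/110000000 = 0.261818 ms; 4 hops → 1.04727 ms.
Propagation delays (d/s per hop): 4.33333, 1.69, 1.87667, 3.2 ms; sum = 11.1 ms.
End-to-end = 12.1 ms.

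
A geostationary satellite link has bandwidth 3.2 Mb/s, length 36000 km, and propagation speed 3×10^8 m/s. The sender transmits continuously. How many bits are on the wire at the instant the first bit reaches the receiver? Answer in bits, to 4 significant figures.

Propagation delay = 36000000 / 300000000 = 0.12 s.
BDP = R × t_prop = 3200000 × 0.12 = 384000 bits.

384000 bits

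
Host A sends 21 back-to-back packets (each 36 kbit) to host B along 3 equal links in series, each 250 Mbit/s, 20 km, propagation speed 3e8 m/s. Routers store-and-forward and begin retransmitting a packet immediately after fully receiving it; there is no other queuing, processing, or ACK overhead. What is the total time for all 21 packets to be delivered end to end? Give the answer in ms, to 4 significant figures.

3.512 ms

Per-hop transmission t_tx = L/R = 36000/250000000 = 0.144 ms.
Per-hop propagation t_prop = 20000/300000000 = 0.0666667 ms.
Pipeline fill: first packet needs 3·t_tx to clear all hops; remaining 20 packets each add one t_tx.
Total = (3+21-1)·t_tx + 3·t_prop = 23·0.144 + 3·0.0666667 = 3.512 ms.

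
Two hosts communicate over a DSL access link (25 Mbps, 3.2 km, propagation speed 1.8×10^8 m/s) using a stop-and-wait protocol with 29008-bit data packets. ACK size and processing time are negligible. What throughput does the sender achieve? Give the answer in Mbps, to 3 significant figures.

t_tx = L/R = 29008/25000000 = 0.00116032 s.
t_prop = 3200/180000000 = 1.77778e-05 s; RTT = 3.55556e-05 s.
Cycle = t_tx + RTT = 0.00119588 s.
Throughput = L / cycle = 29008 / 0.00119588 = 24.3 Mbps.

24.3 Mbps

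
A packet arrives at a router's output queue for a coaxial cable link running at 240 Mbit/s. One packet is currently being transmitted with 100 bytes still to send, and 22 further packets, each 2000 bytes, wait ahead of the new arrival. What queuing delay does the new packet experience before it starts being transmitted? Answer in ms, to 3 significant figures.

1.47 ms

Each queued packet: L/R = 16000/240000000 = 0.0666667 ms.
22 queued → 1.46667 ms.
Plus remaining 800 bits of current packet: 0.00333333 ms.
Queuing delay = 1.47 ms.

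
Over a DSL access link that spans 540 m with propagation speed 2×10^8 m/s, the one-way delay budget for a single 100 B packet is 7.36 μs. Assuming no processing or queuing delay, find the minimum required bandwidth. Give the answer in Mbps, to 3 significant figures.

L = 800 bits.
Propagation delay = 540 / 200000000 = 2.7 μs.
Transmission budget = 7.36 − 2.7 = 4.66 μs.
R ≥ L / t_tx = 800 bits / 4.66e-06 s = 172 Mbps.

172 Mbps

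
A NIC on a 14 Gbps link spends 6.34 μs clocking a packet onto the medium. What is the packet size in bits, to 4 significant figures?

L = R × t_tx = 14000000000 b/s × 6.34e-06 s = 88760 bits.

88760 bits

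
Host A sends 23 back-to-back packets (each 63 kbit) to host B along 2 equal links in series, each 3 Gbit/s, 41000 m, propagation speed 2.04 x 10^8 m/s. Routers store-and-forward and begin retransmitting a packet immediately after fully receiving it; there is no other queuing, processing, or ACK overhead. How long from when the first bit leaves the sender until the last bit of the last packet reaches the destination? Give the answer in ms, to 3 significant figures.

0.906 ms

Per-hop transmission t_tx = L/R = 63000/3000000000 = 0.021 ms.
Per-hop propagation t_prop = 41000/204000000 = 0.20098 ms.
Pipeline fill: first packet needs 2·t_tx to clear all hops; remaining 22 packets each add one t_tx.
Total = (2+23-1)·t_tx + 2·t_prop = 24·0.021 + 2·0.20098 = 0.906 ms.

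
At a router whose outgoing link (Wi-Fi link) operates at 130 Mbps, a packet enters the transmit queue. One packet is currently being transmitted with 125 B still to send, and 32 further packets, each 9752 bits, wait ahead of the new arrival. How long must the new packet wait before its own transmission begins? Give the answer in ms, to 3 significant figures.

2.41 ms

Each queued packet: L/R = 9752/130000000 = 0.0750154 ms.
32 queued → 2.40049 ms.
Plus remaining 1000 bits of current packet: 0.00769231 ms.
Queuing delay = 2.41 ms.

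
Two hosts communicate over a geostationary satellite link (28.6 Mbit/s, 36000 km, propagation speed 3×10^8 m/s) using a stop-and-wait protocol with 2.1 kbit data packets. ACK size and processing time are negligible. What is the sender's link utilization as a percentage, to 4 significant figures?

0.03059 %

t_tx = L/R = 2100/28600000 = 7.34266e-05 s.
t_prop = 36000000/300000000 = 0.12 s; RTT = 0.24 s.
Cycle = t_tx + RTT = 0.240073 s.
Utilization = t_tx / cycle = 7.34266e-05/0.240073 = 0.03059 %.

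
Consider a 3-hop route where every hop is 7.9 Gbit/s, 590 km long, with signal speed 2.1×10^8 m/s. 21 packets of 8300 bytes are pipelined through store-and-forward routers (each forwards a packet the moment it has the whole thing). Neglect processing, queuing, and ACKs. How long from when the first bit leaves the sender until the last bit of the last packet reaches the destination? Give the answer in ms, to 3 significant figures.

8.62 ms

Per-hop transmission t_tx = L/R = 66400/7900000000 = 0.00840506 ms.
Per-hop propagation t_prop = 590000/210000000 = 2.80952 ms.
Pipeline fill: first packet needs 3·t_tx to clear all hops; remaining 20 packets each add one t_tx.
Total = (3+21-1)·t_tx + 3·t_prop = 23·0.00840506 + 3·2.80952 = 8.62 ms.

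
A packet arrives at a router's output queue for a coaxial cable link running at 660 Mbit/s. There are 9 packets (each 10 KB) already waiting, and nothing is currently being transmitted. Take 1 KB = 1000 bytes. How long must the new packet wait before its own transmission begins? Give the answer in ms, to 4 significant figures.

1.091 ms

Each queued packet: L/R = 80000/660000000 = 0.121212 ms.
9 queued → 1.09091 ms.
Queuing delay = 1.091 ms.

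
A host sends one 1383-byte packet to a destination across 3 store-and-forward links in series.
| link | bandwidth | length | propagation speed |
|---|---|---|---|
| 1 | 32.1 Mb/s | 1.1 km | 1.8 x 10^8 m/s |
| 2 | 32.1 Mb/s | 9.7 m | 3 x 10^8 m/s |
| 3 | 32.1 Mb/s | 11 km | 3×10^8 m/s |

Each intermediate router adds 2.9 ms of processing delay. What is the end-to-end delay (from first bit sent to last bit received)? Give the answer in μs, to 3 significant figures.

6880 μs

L = 1383 × 8 = 11064 bits.
Transmission delay per hop = L/R = 11064/32100000 = 344.673 μs; 3 hops → 1034.02 μs.
Propagation delays (d/s per hop): 6.11111, 0.0323333, 36.6667 μs; sum = 42.8101 μs.
Processing at 2 router(s): 2 × 2.9 ms = 5800 μs.
End-to-end = 6880 μs.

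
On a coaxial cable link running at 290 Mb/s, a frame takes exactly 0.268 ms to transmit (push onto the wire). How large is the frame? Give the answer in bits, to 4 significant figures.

77720 bits

L = R × t_tx = 290000000 b/s × 0.000268 s = 77720 bits.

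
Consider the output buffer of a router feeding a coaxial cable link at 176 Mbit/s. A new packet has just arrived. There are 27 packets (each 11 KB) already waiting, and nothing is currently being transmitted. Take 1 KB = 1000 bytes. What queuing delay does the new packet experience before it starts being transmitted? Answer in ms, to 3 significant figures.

Each queued packet: L/R = 88000/176000000 = 0.5 ms.
27 queued → 13.5 ms.
Queuing delay = 13.5 ms.

13.5 ms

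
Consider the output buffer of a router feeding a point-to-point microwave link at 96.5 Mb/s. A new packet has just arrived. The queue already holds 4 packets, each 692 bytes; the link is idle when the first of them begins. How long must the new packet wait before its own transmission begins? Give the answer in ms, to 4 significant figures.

Each queued packet: L/R = 5536/96500000 = 0.0573679 ms.
4 queued → 0.229472 ms.
Queuing delay = 0.2295 ms.

0.2295 ms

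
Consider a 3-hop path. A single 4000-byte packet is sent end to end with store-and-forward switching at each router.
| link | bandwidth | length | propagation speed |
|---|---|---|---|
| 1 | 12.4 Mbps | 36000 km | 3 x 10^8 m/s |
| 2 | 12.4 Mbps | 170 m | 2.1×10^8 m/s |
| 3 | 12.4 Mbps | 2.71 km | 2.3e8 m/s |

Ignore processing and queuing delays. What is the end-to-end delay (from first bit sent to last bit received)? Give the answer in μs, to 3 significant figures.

128000 μs

L = 4000 × 8 = 32000 bits.
Transmission delay per hop = L/R = 32000/12400000 = 2580.65 μs; 3 hops → 7741.94 μs.
Propagation delays (d/s per hop): 120000, 0.809524, 11.7826 μs; sum = 120013 μs.
End-to-end = 128000 μs.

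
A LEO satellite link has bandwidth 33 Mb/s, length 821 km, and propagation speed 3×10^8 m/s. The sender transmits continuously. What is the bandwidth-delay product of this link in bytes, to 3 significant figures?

11300 bytes

Propagation delay = 821000 / 300000000 = 0.00273667 s.
BDP = R × t_prop = 33000000 × 0.00273667 = 90310 bits.
In bytes: 90310/8 = 11300 bytes.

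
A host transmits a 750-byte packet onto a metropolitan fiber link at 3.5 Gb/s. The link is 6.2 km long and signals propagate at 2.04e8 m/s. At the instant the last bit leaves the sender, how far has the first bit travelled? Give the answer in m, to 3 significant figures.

350 m

t_tx = L/R = 6000/3500000000 = 1.71429e-06 s.
Distance = s × t_tx = 204000000 × 1.71429e-06 = 350 m.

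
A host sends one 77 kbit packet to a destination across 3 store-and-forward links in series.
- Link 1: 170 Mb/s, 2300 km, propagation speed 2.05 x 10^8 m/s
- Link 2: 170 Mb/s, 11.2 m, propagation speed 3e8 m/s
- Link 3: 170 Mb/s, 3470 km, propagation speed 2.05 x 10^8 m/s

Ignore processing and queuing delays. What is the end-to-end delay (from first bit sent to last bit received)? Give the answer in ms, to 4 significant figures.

L = 77000 bits.
Transmission delay per hop = L/R = 77000/170000000 = 0.452941 ms; 3 hops → 1.35882 ms.
Propagation delays (d/s per hop): 11.2195, 3.73333e-05, 16.9268 ms; sum = 28.1464 ms.
End-to-end = 29.51 ms.

29.51 ms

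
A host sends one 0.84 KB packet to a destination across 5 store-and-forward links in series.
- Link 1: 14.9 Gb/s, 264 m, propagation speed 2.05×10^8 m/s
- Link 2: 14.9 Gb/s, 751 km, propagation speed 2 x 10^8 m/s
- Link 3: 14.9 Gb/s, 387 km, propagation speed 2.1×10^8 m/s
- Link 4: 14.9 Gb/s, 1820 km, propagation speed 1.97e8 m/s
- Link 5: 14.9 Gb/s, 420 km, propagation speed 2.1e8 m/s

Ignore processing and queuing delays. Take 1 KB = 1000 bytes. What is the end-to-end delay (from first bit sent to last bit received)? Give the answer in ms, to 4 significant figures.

L = 6720 bits.
Transmission delay per hop = L/R = 6720/14900000000 = 0.000451007 ms; 5 hops → 0.00225503 ms.
Propagation delays (d/s per hop): 0.0012878, 3.755, 1.84286, 9.23858, 2 ms; sum = 16.8377 ms.
End-to-end = 16.84 ms.

16.84 ms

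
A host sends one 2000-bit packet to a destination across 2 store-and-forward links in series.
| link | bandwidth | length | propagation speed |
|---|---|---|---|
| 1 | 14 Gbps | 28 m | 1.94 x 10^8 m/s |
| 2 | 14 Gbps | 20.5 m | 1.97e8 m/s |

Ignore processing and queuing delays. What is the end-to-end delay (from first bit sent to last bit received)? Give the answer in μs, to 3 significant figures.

0.534 μs

Transmission delay per hop = L/R = 2000/14000000000 = 0.142857 μs; 2 hops → 0.285714 μs.
Propagation delays (d/s per hop): 0.14433, 0.104061 μs; sum = 0.248391 μs.
End-to-end = 0.534 μs.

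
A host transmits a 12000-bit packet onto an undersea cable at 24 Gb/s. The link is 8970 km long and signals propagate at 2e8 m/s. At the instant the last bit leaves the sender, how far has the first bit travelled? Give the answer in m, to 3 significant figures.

t_tx = L/R = 12000/24000000000 = 5e-07 s.
Distance = s × t_tx = 200000000 × 5e-07 = 100 m.

100 m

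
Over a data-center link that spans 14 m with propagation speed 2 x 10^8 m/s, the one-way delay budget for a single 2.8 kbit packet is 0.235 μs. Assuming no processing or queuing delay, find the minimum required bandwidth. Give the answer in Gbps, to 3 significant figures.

17.0 Gbps

Propagation delay = 14 / 200000000 = 0.07 μs.
Transmission budget = 0.235 − 0.07 = 0.165 μs.
R ≥ L / t_tx = 2800 bits / 1.65e-07 s = 17.0 Gbps.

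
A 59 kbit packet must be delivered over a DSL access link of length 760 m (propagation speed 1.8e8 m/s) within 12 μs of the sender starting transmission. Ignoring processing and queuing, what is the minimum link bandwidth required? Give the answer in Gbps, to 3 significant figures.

7.59 Gbps

Propagation delay = 760 / 180000000 = 4.22222 μs.
Transmission budget = 12 − 4.22222 = 7.77778 μs.
R ≥ L / t_tx = 59000 bits / 7.77778e-06 s = 7.59 Gbps.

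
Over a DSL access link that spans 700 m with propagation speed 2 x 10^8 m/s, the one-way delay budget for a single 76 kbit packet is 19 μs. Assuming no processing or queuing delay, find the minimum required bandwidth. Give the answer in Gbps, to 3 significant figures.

4.90 Gbps

Propagation delay = 700 / 200000000 = 3.5 μs.
Transmission budget = 19 − 3.5 = 15.5 μs.
R ≥ L / t_tx = 76000 bits / 1.55e-05 s = 4.90 Gbps.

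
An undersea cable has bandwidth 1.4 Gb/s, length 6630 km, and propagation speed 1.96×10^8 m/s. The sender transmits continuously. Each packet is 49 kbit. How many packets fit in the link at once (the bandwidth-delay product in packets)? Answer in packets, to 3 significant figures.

Propagation delay = 6630000 / 196000000 = 0.0338265 s.
BDP = R × t_prop = 1400000000 × 0.0338265 = 47357100 bits.
In packets of 49000 bits: 966 packets.

966 packets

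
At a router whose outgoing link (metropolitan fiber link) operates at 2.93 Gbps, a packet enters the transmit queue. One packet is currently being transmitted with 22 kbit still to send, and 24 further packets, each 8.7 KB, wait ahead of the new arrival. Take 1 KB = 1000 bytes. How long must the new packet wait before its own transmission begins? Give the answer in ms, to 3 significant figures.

Each queued packet: L/R = 69600/2930000000 = 0.0237543 ms.
24 queued → 0.570102 ms.
Plus remaining 22000 bits of current packet: 0.00750853 ms.
Queuing delay = 0.578 ms.

0.578 ms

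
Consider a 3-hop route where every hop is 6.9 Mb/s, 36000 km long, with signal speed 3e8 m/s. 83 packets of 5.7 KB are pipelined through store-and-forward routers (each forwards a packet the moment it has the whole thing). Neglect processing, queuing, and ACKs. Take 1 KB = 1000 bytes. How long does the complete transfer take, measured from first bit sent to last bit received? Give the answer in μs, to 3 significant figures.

Per-hop transmission t_tx = L/R = 45600/6900000 = 6608.7 μs.
Per-hop propagation t_prop = 36000000/300000000 = 120000 μs.
Pipeline fill: first packet needs 3·t_tx to clear all hops; remaining 82 packets each add one t_tx.
Total = (3+83-1)·t_tx + 3·t_prop = 85·6608.7 + 3·120000 = 922000 μs.

922000 μs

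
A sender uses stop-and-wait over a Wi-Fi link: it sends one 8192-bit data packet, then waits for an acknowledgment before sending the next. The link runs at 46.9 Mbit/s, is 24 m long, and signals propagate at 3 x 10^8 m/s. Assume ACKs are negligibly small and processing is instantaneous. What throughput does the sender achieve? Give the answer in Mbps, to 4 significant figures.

46.86 Mbps

t_tx = L/R = 8192/46900000 = 0.00017467 s.
t_prop = 24/300000000 = 8e-08 s; RTT = 1.6e-07 s.
Cycle = t_tx + RTT = 0.00017483 s.
Throughput = L / cycle = 8192 / 0.00017483 = 46.86 Mbps.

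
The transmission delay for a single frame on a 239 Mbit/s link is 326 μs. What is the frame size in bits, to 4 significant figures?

77910 bits

L = R × t_tx = 239000000 b/s × 0.000326 s = 77914 bits.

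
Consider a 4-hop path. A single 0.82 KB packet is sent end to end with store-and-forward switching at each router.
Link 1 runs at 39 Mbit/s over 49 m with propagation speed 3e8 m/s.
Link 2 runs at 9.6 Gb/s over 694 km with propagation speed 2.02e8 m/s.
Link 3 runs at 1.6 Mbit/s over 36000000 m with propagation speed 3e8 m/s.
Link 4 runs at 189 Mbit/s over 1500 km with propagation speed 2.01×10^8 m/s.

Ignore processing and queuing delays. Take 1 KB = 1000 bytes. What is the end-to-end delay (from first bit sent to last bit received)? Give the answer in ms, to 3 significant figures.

L = 6560 bits.
Transmission delays (L/R per hop): 0.168205, 0.000683333, 4.1, 0.034709 ms; sum = 4.3036 ms.
Propagation delays (d/s per hop): 0.000163333, 3.43564, 120, 7.46269 ms; sum = 130.898 ms.
End-to-end = 135 ms.

135 ms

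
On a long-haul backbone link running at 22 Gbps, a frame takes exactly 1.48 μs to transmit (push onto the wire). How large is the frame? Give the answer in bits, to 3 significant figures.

32600 bits

L = R × t_tx = 22000000000 b/s × 1.48e-06 s = 32560 bits.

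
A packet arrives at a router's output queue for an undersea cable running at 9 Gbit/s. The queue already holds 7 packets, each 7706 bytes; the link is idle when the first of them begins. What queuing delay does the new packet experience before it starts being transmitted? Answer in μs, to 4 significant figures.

47.95 μs

Each queued packet: L/R = 61648/9000000000 = 6.84978 μs.
7 queued → 47.9484 μs.
Queuing delay = 47.95 μs.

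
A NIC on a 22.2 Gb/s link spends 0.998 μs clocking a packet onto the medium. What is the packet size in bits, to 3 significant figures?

L = R × t_tx = 22200000000 b/s × 9.98e-07 s = 22155.6 bits.

22200 bits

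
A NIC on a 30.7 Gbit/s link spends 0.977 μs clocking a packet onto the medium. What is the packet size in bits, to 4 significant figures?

L = R × t_tx = 30700000000 b/s × 9.77e-07 s = 29993.9 bits.

29990 bits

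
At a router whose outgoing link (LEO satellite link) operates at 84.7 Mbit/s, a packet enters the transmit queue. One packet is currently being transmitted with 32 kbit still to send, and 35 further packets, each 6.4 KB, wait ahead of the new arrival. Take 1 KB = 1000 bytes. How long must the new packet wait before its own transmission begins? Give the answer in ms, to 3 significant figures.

21.5 ms

Each queued packet: L/R = 51200/84700000 = 0.604486 ms.
35 queued → 21.157 ms.
Plus remaining 32000 bits of current packet: 0.377804 ms.
Queuing delay = 21.5 ms.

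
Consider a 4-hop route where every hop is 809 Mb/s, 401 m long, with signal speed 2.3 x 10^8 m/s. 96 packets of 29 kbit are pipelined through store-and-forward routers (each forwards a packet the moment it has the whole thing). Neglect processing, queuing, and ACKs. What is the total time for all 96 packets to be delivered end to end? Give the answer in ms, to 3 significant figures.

3.56 ms

Per-hop transmission t_tx = L/R = 29000/809000000 = 0.0358467 ms.
Per-hop propagation t_prop = 401/2.3e+08 = 0.00174348 ms.
Pipeline fill: first packet needs 4·t_tx to clear all hops; remaining 95 packets each add one t_tx.
Total = (4+96-1)·t_tx + 4·t_prop = 99·0.0358467 + 4·0.00174348 = 3.56 ms.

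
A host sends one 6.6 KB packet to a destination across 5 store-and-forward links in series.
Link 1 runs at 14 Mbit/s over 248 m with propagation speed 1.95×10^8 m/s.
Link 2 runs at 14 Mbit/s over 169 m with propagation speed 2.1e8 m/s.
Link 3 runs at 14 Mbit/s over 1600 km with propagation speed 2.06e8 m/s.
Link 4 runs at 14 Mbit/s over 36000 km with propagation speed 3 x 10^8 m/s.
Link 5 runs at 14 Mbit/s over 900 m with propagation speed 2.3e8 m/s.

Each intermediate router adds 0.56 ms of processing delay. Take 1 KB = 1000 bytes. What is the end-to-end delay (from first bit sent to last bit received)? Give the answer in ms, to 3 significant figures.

L = 52800 bits.
Transmission delay per hop = L/R = 52800/14000000 = 3.77143 ms; 5 hops → 18.8571 ms.
Propagation delays (d/s per hop): 0.00127179, 0.000804762, 7.76699, 120, 0.00391304 ms; sum = 127.773 ms.
Processing at 4 router(s): 4 × 0.56 ms = 2.24 ms.
End-to-end = 149 ms.

149 ms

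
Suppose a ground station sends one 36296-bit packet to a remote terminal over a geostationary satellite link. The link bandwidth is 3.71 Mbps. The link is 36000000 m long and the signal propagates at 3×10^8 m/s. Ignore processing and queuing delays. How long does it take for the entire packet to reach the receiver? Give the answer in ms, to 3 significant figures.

130 ms

Transmission delay = L/R = 36296 / 3710000 = 9.78329 ms.
Propagation delay = d/s = 36000000 m / 300000000 m/s = 120 ms.
Total = 130 ms.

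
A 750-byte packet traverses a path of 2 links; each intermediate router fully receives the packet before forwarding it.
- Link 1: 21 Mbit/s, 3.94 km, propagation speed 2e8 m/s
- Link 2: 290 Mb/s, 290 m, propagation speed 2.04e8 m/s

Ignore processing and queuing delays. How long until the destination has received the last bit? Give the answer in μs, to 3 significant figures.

328 μs

L = 750 × 8 = 6000 bits.
Transmission delays (L/R per hop): 285.714, 20.6897 μs; sum = 306.404 μs.
Propagation delays (d/s per hop): 19.7, 1.42157 μs; sum = 21.1216 μs.
End-to-end = 328 μs.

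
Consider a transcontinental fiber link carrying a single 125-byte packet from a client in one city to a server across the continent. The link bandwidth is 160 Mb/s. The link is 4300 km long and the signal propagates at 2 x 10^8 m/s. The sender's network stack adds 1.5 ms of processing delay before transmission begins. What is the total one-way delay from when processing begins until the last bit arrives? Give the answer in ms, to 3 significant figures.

L = 125 × 8 = 1000 bits.
Transmission delay = L/R = 1000 / 160000000 = 0.00625 ms.
Propagation delay = d/s = 4300000 m / 200000000 m/s = 21.5 ms.
Plus processing delay 1.5 ms = 1.5 ms.
Total = 23.0 ms.

23.0 ms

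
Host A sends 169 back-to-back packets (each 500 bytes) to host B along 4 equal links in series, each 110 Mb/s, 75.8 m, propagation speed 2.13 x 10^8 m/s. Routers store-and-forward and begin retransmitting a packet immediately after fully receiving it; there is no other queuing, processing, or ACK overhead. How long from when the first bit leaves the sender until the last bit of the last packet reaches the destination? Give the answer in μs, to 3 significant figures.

6260 μs

Per-hop transmission t_tx = L/R = 4000/110000000 = 36.3636 μs.
Per-hop propagation t_prop = 75.8/213000000 = 0.355869 μs.
Pipeline fill: first packet needs 4·t_tx to clear all hops; remaining 168 packets each add one t_tx.
Total = (4+169-1)·t_tx + 4·t_prop = 172·36.3636 + 4·0.355869 = 6260 μs.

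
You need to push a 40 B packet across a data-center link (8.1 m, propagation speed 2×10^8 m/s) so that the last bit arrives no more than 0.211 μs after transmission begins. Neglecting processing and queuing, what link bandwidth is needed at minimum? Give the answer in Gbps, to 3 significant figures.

L = 320 bits.
Propagation delay = 8.1 / 200000000 = 0.0405 μs.
Transmission budget = 0.211 − 0.0405 = 0.1705 μs.
R ≥ L / t_tx = 320 bits / 1.705e-07 s = 1.88 Gbps.

1.88 Gbps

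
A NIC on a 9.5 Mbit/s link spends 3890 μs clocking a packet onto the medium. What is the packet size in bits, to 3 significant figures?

L = R × t_tx = 9500000 b/s × 0.00389 s = 36955 bits.

37000 bits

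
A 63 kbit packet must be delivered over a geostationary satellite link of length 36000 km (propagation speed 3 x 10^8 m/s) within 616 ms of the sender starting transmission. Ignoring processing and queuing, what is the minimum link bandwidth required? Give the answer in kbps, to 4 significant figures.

Propagation delay = 36000000 / 300000000 = 120 ms.
Transmission budget = 616 − 120 = 496 ms.
R ≥ L / t_tx = 63000 bits / 0.496 s = 127.0 kbps.

127.0 kbps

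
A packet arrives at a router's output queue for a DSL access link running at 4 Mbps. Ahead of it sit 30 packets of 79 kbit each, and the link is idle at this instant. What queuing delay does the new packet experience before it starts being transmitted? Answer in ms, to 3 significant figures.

593 ms

Each queued packet: L/R = 79000/4000000 = 19.75 ms.
30 queued → 592.5 ms.
Queuing delay = 593 ms.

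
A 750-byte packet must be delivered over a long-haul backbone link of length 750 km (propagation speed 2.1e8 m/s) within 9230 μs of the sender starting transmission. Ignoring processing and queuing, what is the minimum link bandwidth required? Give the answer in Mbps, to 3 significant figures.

L = 6000 bits.
Propagation delay = 750000 / 210000000 = 3571.43 μs.
Transmission budget = 9230 − 3571.43 = 5658.57 μs.
R ≥ L / t_tx = 6000 bits / 0.00565857 s = 1.06 Mbps.

1.06 Mbps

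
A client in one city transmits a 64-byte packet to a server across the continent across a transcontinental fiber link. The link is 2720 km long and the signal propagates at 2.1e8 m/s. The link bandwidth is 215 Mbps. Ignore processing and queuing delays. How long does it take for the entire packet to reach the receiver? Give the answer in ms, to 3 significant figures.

L = 64 × 8 = 512 bits.
Transmission delay = L/R = 512 / 215000000 = 0.0023814 ms.
Propagation delay = d/s = 2720000 m / 210000000 m/s = 12.9524 ms.
Total = 13.0 ms.

13.0 ms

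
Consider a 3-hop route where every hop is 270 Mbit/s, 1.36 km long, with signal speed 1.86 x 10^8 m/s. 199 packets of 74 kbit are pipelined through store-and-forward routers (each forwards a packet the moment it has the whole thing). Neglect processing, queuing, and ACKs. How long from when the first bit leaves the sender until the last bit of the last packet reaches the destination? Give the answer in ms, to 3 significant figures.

Per-hop transmission t_tx = L/R = 74000/270000000 = 0.274074 ms.
Per-hop propagation t_prop = 1360/186000000 = 0.00731183 ms.
Pipeline fill: first packet needs 3·t_tx to clear all hops; remaining 198 packets each add one t_tx.
Total = (3+199-1)·t_tx + 3·t_prop = 201·0.274074 + 3·0.00731183 = 55.1 ms.

55.1 ms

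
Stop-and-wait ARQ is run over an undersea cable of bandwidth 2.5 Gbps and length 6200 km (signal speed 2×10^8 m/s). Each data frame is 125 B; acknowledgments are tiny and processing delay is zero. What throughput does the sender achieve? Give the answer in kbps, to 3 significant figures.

t_tx = L/R = 1000/2500000000 = 4e-07 s.
t_prop = 6200000/200000000 = 0.031 s; RTT = 0.062 s.
Cycle = t_tx + RTT = 0.0620004 s.
Throughput = L / cycle = 1000 / 0.0620004 = 16.1 kbps.

16.1 kbps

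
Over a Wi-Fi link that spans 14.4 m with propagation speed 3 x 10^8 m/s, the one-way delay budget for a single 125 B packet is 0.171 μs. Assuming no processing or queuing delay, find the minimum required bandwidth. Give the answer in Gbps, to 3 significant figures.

8.13 Gbps

L = 1000 bits.
Propagation delay = 14.4 / 300000000 = 0.048 μs.
Transmission budget = 0.171 − 0.048 = 0.123 μs.
R ≥ L / t_tx = 1000 bits / 1.23e-07 s = 8.13 Gbps.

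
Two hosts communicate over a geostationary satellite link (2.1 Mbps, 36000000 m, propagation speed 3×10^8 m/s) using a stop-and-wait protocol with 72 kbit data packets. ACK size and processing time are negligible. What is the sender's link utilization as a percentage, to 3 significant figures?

12.5 %

t_tx = L/R = 72000/2100000 = 0.0342857 s.
t_prop = 36000000/300000000 = 0.12 s; RTT = 0.24 s.
Cycle = t_tx + RTT = 0.274286 s.
Utilization = t_tx / cycle = 0.0342857/0.274286 = 12.5 %.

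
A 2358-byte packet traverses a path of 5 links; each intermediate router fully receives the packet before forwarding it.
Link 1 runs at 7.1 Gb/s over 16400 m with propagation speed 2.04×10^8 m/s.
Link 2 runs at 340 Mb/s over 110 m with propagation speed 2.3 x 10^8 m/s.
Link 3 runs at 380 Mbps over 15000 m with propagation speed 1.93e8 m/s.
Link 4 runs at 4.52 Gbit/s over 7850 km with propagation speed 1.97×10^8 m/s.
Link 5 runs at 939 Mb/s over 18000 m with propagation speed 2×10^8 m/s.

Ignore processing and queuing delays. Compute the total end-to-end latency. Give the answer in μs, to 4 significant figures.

40230 μs

L = 2358 × 8 = 18864 bits.
Transmission delays (L/R per hop): 2.6569, 55.4824, 49.6421, 4.17345, 20.0895 μs; sum = 132.044 μs.
Propagation delays (d/s per hop): 80.3922, 0.478261, 77.7202, 39847.7, 90 μs; sum = 40096.3 μs.
End-to-end = 40230 μs.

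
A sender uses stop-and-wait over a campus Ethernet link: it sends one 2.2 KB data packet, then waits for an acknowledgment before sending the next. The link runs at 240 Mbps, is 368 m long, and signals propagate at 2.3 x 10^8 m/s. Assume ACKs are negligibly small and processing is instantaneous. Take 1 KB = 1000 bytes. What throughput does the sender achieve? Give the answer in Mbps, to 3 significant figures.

t_tx = L/R = 17600/240000000 = 7.33333e-05 s.
t_prop = 368/2.3e+08 = 1.6e-06 s; RTT = 3.2e-06 s.
Cycle = t_tx + RTT = 7.65333e-05 s.
Throughput = L / cycle = 17600 / 7.65333e-05 = 230 Mbps.

230 Mbps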